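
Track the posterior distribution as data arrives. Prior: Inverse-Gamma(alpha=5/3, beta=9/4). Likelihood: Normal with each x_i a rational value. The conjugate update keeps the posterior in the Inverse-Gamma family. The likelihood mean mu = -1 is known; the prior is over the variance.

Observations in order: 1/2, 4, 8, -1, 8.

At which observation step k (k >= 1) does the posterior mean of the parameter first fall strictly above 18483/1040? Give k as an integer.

k = 3

obs 1: x=1/2 → posterior Inverse-Gamma(13/6, 27/8)
obs 2: x=4 → posterior Inverse-Gamma(8/3, 127/8)
obs 3: x=8 → posterior Inverse-Gamma(19/6, 451/8)
obs 4: x=-1 → posterior Inverse-Gamma(11/3, 451/8)
obs 5: x=8 → posterior Inverse-Gamma(25/6, 775/8)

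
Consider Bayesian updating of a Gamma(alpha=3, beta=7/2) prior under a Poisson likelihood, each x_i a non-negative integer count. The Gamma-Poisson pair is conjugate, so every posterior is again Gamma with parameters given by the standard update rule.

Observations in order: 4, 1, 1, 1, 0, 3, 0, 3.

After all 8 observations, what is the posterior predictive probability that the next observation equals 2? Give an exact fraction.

obs 1: x=4 → posterior Gamma(7, 9/2)
obs 2: x=1 → posterior Gamma(8, 11/2)
obs 3: x=1 → posterior Gamma(9, 13/2)
obs 4: x=1 → posterior Gamma(10, 15/2)
obs 5: x=0 → posterior Gamma(10, 17/2)
obs 6: x=3 → posterior Gamma(13, 19/2)
obs 7: x=0 → posterior Gamma(13, 21/2)
obs 8: x=3 → posterior Gamma(16, 23/2)

3336140066130463265034784/14551915228366851806640625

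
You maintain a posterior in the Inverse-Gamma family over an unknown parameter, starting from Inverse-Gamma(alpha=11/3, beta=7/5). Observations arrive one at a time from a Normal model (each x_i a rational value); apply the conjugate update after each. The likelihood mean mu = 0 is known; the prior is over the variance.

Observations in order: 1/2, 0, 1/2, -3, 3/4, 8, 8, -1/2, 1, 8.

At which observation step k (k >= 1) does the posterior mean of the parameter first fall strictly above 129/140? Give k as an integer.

k = 4

obs 1: x=1/2 → posterior Inverse-Gamma(25/6, 61/40)
obs 2: x=0 → posterior Inverse-Gamma(14/3, 61/40)
obs 3: x=1/2 → posterior Inverse-Gamma(31/6, 33/20)
obs 4: x=-3 → posterior Inverse-Gamma(17/3, 123/20)
obs 5: x=3/4 → posterior Inverse-Gamma(37/6, 1029/160)
obs 6: x=8 → posterior Inverse-Gamma(20/3, 6149/160)
obs 7: x=8 → posterior Inverse-Gamma(43/6, 11269/160)
obs 8: x=-1/2 → posterior Inverse-Gamma(23/3, 11289/160)
obs 9: x=1 → posterior Inverse-Gamma(49/6, 11369/160)
obs 10: x=8 → posterior Inverse-Gamma(26/3, 16489/160)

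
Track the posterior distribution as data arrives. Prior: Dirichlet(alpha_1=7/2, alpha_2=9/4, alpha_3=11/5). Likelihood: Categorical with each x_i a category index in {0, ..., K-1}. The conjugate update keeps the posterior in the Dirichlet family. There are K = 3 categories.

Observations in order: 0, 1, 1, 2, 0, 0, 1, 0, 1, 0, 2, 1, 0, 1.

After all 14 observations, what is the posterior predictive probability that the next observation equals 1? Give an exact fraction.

obs 1: x=0 → posterior Dirichlet(9/2, 9/4, 11/5)
obs 2: x=1 → posterior Dirichlet(9/2, 13/4, 11/5)
obs 3: x=1 → posterior Dirichlet(9/2, 17/4, 11/5)
obs 4: x=2 → posterior Dirichlet(9/2, 17/4, 16/5)
obs 5: x=0 → posterior Dirichlet(11/2, 17/4, 16/5)
obs 6: x=0 → posterior Dirichlet(13/2, 17/4, 16/5)
obs 7: x=1 → posterior Dirichlet(13/2, 21/4, 16/5)
obs 8: x=0 → posterior Dirichlet(15/2, 21/4, 16/5)
obs 9: x=1 → posterior Dirichlet(15/2, 25/4, 16/5)
obs 10: x=0 → posterior Dirichlet(17/2, 25/4, 16/5)
obs 11: x=2 → posterior Dirichlet(17/2, 25/4, 21/5)
obs 12: x=1 → posterior Dirichlet(17/2, 29/4, 21/5)
obs 13: x=0 → posterior Dirichlet(19/2, 29/4, 21/5)
obs 14: x=1 → posterior Dirichlet(19/2, 33/4, 21/5)

165/439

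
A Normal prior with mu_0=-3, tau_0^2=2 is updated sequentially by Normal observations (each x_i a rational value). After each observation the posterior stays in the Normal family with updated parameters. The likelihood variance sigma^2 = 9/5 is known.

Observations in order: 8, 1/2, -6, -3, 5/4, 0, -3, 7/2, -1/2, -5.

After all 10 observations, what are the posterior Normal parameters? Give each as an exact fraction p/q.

mu_0=-139/218, tau_0^2=18/109

obs 1: x=8 → posterior Normal(53/19, 18/19)
obs 2: x=1/2 → posterior Normal(2, 18/29)
obs 3: x=-6 → posterior Normal(-2/39, 6/13)
obs 4: x=-3 → posterior Normal(-32/49, 18/49)
obs 5: x=5/4 → posterior Normal(-39/118, 18/59)
obs 6: x=0 → posterior Normal(-13/46, 6/23)
obs 7: x=-3 → posterior Normal(-99/158, 18/79)
obs 8: x=7/2 → posterior Normal(-29/178, 18/89)
obs 9: x=-1/2 → posterior Normal(-13/66, 2/11)
obs 10: x=-5 → posterior Normal(-139/218, 18/109)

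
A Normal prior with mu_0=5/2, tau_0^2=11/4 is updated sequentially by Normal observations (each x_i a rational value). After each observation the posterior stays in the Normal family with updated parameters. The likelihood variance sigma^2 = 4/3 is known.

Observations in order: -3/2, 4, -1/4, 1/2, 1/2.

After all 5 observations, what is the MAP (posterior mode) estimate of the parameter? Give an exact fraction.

obs 1: x=-3/2 → posterior Normal(-19/98, 44/49)
obs 2: x=4 → posterior Normal(245/164, 22/41)
obs 3: x=-1/4 → posterior Normal(457/460, 44/115)
obs 4: x=1/2 → posterior Normal(523/592, 11/37)
obs 5: x=1/2 → posterior Normal(589/724, 44/181)

589/724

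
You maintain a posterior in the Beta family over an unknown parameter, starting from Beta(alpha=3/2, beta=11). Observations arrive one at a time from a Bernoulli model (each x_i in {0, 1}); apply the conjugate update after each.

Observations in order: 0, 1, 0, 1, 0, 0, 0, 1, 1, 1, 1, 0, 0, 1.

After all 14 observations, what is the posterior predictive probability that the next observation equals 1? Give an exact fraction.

17/53

obs 1: x=0 → posterior Beta(3/2, 12)
obs 2: x=1 → posterior Beta(5/2, 12)
obs 3: x=0 → posterior Beta(5/2, 13)
obs 4: x=1 → posterior Beta(7/2, 13)
obs 5: x=0 → posterior Beta(7/2, 14)
obs 6: x=0 → posterior Beta(7/2, 15)
obs 7: x=0 → posterior Beta(7/2, 16)
obs 8: x=1 → posterior Beta(9/2, 16)
obs 9: x=1 → posterior Beta(11/2, 16)
obs 10: x=1 → posterior Beta(13/2, 16)
obs 11: x=1 → posterior Beta(15/2, 16)
obs 12: x=0 → posterior Beta(15/2, 17)
obs 13: x=0 → posterior Beta(15/2, 18)
obs 14: x=1 → posterior Beta(17/2, 18)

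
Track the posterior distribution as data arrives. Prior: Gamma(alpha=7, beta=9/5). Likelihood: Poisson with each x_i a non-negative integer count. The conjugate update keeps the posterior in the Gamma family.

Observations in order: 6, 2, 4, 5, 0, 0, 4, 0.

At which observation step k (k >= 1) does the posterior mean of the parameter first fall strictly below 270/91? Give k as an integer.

k = 8

obs 1: x=6 → posterior Gamma(13, 14/5)
obs 2: x=2 → posterior Gamma(15, 19/5)
obs 3: x=4 → posterior Gamma(19, 24/5)
obs 4: x=5 → posterior Gamma(24, 29/5)
obs 5: x=0 → posterior Gamma(24, 34/5)
obs 6: x=0 → posterior Gamma(24, 39/5)
obs 7: x=4 → posterior Gamma(28, 44/5)
obs 8: x=0 → posterior Gamma(28, 49/5)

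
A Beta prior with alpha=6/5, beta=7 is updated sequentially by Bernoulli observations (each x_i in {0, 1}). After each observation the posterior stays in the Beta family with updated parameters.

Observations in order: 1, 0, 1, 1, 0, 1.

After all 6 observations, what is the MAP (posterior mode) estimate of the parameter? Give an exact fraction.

obs 1: x=1 → posterior Beta(11/5, 7)
obs 2: x=0 → posterior Beta(11/5, 8)
obs 3: x=1 → posterior Beta(16/5, 8)
obs 4: x=1 → posterior Beta(21/5, 8)
obs 5: x=0 → posterior Beta(21/5, 9)
obs 6: x=1 → posterior Beta(26/5, 9)

21/61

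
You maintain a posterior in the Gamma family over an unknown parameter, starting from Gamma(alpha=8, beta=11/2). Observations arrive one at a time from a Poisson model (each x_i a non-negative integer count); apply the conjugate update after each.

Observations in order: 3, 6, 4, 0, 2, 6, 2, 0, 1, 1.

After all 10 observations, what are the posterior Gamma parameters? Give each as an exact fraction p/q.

alpha=33, beta=31/2

obs 1: x=3 → posterior Gamma(11, 13/2)
obs 2: x=6 → posterior Gamma(17, 15/2)
obs 3: x=4 → posterior Gamma(21, 17/2)
obs 4: x=0 → posterior Gamma(21, 19/2)
obs 5: x=2 → posterior Gamma(23, 21/2)
obs 6: x=6 → posterior Gamma(29, 23/2)
obs 7: x=2 → posterior Gamma(31, 25/2)
obs 8: x=0 → posterior Gamma(31, 27/2)
obs 9: x=1 → posterior Gamma(32, 29/2)
obs 10: x=1 → posterior Gamma(33, 31/2)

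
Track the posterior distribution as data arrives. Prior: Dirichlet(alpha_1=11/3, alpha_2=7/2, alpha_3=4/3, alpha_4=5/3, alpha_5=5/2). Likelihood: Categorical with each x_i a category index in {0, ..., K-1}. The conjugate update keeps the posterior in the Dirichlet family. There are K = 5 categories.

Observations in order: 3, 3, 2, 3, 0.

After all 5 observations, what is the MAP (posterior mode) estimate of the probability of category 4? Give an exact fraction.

obs 1: x=3 → posterior Dirichlet(11/3, 7/2, 4/3, 8/3, 5/2)
obs 2: x=3 → posterior Dirichlet(11/3, 7/2, 4/3, 11/3, 5/2)
obs 3: x=2 → posterior Dirichlet(11/3, 7/2, 7/3, 11/3, 5/2)
obs 4: x=3 → posterior Dirichlet(11/3, 7/2, 7/3, 14/3, 5/2)
obs 5: x=0 → posterior Dirichlet(14/3, 7/2, 7/3, 14/3, 5/2)

9/76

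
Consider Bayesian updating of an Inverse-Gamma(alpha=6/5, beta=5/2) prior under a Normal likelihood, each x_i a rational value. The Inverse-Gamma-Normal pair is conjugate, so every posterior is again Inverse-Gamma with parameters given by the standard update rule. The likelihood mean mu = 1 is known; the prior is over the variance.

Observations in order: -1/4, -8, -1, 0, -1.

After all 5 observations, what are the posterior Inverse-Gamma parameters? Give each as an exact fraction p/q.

obs 1: x=-1/4 → posterior Inverse-Gamma(17/10, 105/32)
obs 2: x=-8 → posterior Inverse-Gamma(11/5, 1401/32)
obs 3: x=-1 → posterior Inverse-Gamma(27/10, 1465/32)
obs 4: x=0 → posterior Inverse-Gamma(16/5, 1481/32)
obs 5: x=-1 → posterior Inverse-Gamma(37/10, 1545/32)

alpha=37/10, beta=1545/32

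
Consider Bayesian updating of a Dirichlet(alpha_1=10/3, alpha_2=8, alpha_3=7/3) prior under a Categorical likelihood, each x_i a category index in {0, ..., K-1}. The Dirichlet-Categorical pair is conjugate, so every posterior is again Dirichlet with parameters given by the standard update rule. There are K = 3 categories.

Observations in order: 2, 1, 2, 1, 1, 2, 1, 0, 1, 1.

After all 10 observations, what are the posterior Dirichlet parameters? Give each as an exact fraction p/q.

alpha_1=13/3, alpha_2=14, alpha_3=16/3

obs 1: x=2 → posterior Dirichlet(10/3, 8, 10/3)
obs 2: x=1 → posterior Dirichlet(10/3, 9, 10/3)
obs 3: x=2 → posterior Dirichlet(10/3, 9, 13/3)
obs 4: x=1 → posterior Dirichlet(10/3, 10, 13/3)
obs 5: x=1 → posterior Dirichlet(10/3, 11, 13/3)
obs 6: x=2 → posterior Dirichlet(10/3, 11, 16/3)
obs 7: x=1 → posterior Dirichlet(10/3, 12, 16/3)
obs 8: x=0 → posterior Dirichlet(13/3, 12, 16/3)
obs 9: x=1 → posterior Dirichlet(13/3, 13, 16/3)
obs 10: x=1 → posterior Dirichlet(13/3, 14, 16/3)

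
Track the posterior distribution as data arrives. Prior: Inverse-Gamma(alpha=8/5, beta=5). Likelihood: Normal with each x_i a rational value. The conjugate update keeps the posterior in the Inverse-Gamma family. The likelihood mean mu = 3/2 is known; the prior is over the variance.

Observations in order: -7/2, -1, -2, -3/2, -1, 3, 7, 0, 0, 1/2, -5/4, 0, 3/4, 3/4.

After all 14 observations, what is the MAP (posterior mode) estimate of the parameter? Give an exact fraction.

9415/1536

obs 1: x=-7/2 → posterior Inverse-Gamma(21/10, 35/2)
obs 2: x=-1 → posterior Inverse-Gamma(13/5, 165/8)
obs 3: x=-2 → posterior Inverse-Gamma(31/10, 107/4)
obs 4: x=-3/2 → posterior Inverse-Gamma(18/5, 125/4)
obs 5: x=-1 → posterior Inverse-Gamma(41/10, 275/8)
obs 6: x=3 → posterior Inverse-Gamma(23/5, 71/2)
obs 7: x=7 → posterior Inverse-Gamma(51/10, 405/8)
obs 8: x=0 → posterior Inverse-Gamma(28/5, 207/4)
obs 9: x=0 → posterior Inverse-Gamma(61/10, 423/8)
obs 10: x=1/2 → posterior Inverse-Gamma(33/5, 427/8)
obs 11: x=-5/4 → posterior Inverse-Gamma(71/10, 1829/32)
obs 12: x=0 → posterior Inverse-Gamma(38/5, 1865/32)
obs 13: x=3/4 → posterior Inverse-Gamma(81/10, 937/16)
obs 14: x=3/4 → posterior Inverse-Gamma(43/5, 1883/32)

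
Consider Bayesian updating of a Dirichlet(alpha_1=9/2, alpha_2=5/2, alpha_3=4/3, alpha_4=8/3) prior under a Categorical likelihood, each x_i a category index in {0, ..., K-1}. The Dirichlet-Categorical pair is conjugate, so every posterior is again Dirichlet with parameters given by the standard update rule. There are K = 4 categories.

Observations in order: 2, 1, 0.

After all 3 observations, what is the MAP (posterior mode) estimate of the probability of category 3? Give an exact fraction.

obs 1: x=2 → posterior Dirichlet(9/2, 5/2, 7/3, 8/3)
obs 2: x=1 → posterior Dirichlet(9/2, 7/2, 7/3, 8/3)
obs 3: x=0 → posterior Dirichlet(11/2, 7/2, 7/3, 8/3)

1/6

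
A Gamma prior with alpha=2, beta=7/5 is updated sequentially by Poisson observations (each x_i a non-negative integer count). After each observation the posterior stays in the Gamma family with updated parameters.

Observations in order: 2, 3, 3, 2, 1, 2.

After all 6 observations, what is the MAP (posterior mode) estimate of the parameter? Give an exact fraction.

obs 1: x=2 → posterior Gamma(4, 12/5)
obs 2: x=3 → posterior Gamma(7, 17/5)
obs 3: x=3 → posterior Gamma(10, 22/5)
obs 4: x=2 → posterior Gamma(12, 27/5)
obs 5: x=1 → posterior Gamma(13, 32/5)
obs 6: x=2 → posterior Gamma(15, 37/5)

70/37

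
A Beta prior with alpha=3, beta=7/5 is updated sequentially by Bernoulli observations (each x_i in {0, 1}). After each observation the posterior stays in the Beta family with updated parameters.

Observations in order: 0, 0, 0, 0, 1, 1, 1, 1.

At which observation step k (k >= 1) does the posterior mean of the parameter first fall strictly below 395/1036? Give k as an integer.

k = 4

obs 1: x=0 → posterior Beta(3, 12/5)
obs 2: x=0 → posterior Beta(3, 17/5)
obs 3: x=0 → posterior Beta(3, 22/5)
obs 4: x=0 → posterior Beta(3, 27/5)
obs 5: x=1 → posterior Beta(4, 27/5)
obs 6: x=1 → posterior Beta(5, 27/5)
obs 7: x=1 → posterior Beta(6, 27/5)
obs 8: x=1 → posterior Beta(7, 27/5)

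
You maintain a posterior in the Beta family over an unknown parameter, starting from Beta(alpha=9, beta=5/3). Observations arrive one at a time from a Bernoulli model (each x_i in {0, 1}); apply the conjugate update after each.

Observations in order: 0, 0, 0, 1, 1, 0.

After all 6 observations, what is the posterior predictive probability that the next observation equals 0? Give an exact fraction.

obs 1: x=0 → posterior Beta(9, 8/3)
obs 2: x=0 → posterior Beta(9, 11/3)
obs 3: x=0 → posterior Beta(9, 14/3)
obs 4: x=1 → posterior Beta(10, 14/3)
obs 5: x=1 → posterior Beta(11, 14/3)
obs 6: x=0 → posterior Beta(11, 17/3)

17/50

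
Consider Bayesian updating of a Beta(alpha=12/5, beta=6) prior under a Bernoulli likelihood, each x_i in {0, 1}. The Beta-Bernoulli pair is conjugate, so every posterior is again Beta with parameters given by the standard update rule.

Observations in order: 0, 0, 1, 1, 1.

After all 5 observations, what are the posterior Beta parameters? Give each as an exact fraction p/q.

alpha=27/5, beta=8

obs 1: x=0 → posterior Beta(12/5, 7)
obs 2: x=0 → posterior Beta(12/5, 8)
obs 3: x=1 → posterior Beta(17/5, 8)
obs 4: x=1 → posterior Beta(22/5, 8)
obs 5: x=1 → posterior Beta(27/5, 8)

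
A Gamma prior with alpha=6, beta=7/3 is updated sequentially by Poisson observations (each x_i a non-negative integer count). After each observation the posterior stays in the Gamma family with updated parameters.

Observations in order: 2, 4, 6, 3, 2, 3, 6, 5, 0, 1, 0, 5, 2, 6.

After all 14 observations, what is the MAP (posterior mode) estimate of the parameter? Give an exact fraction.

150/49

obs 1: x=2 → posterior Gamma(8, 10/3)
obs 2: x=4 → posterior Gamma(12, 13/3)
obs 3: x=6 → posterior Gamma(18, 16/3)
obs 4: x=3 → posterior Gamma(21, 19/3)
obs 5: x=2 → posterior Gamma(23, 22/3)
obs 6: x=3 → posterior Gamma(26, 25/3)
obs 7: x=6 → posterior Gamma(32, 28/3)
obs 8: x=5 → posterior Gamma(37, 31/3)
obs 9: x=0 → posterior Gamma(37, 34/3)
obs 10: x=1 → posterior Gamma(38, 37/3)
obs 11: x=0 → posterior Gamma(38, 40/3)
obs 12: x=5 → posterior Gamma(43, 43/3)
obs 13: x=2 → posterior Gamma(45, 46/3)
obs 14: x=6 → posterior Gamma(51, 49/3)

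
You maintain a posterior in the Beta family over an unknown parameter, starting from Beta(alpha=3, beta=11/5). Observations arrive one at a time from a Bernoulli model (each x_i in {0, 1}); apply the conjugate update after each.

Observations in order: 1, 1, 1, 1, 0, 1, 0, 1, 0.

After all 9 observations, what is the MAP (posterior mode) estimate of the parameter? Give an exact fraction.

obs 1: x=1 → posterior Beta(4, 11/5)
obs 2: x=1 → posterior Beta(5, 11/5)
obs 3: x=1 → posterior Beta(6, 11/5)
obs 4: x=1 → posterior Beta(7, 11/5)
obs 5: x=0 → posterior Beta(7, 16/5)
obs 6: x=1 → posterior Beta(8, 16/5)
obs 7: x=0 → posterior Beta(8, 21/5)
obs 8: x=1 → posterior Beta(9, 21/5)
obs 9: x=0 → posterior Beta(9, 26/5)

40/61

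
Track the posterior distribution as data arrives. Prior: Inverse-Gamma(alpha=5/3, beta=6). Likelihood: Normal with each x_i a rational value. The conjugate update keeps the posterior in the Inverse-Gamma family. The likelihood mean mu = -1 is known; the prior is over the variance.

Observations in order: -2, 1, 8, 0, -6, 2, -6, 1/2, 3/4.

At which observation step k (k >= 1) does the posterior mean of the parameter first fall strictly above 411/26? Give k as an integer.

k = 3

obs 1: x=-2 → posterior Inverse-Gamma(13/6, 13/2)
obs 2: x=1 → posterior Inverse-Gamma(8/3, 17/2)
obs 3: x=8 → posterior Inverse-Gamma(19/6, 49)
obs 4: x=0 → posterior Inverse-Gamma(11/3, 99/2)
obs 5: x=-6 → posterior Inverse-Gamma(25/6, 62)
obs 6: x=2 → posterior Inverse-Gamma(14/3, 133/2)
obs 7: x=-6 → posterior Inverse-Gamma(31/6, 79)
obs 8: x=1/2 → posterior Inverse-Gamma(17/3, 641/8)
obs 9: x=3/4 → posterior Inverse-Gamma(37/6, 2613/32)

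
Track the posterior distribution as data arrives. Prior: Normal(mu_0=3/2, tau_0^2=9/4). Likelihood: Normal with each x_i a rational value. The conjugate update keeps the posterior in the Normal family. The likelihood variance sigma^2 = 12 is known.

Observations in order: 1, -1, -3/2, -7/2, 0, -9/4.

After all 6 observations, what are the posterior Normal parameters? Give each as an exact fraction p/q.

obs 1: x=1 → posterior Normal(27/19, 36/19)
obs 2: x=-1 → posterior Normal(12/11, 18/11)
obs 3: x=-3/2 → posterior Normal(39/50, 36/25)
obs 4: x=-7/2 → posterior Normal(9/28, 9/7)
obs 5: x=0 → posterior Normal(9/31, 36/31)
obs 6: x=-9/4 → posterior Normal(9/136, 18/17)

mu_0=9/136, tau_0^2=18/17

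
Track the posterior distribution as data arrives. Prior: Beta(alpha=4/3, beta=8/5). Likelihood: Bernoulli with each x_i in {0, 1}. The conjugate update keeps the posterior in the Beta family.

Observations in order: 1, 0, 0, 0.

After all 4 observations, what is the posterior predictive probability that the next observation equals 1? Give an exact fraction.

obs 1: x=1 → posterior Beta(7/3, 8/5)
obs 2: x=0 → posterior Beta(7/3, 13/5)
obs 3: x=0 → posterior Beta(7/3, 18/5)
obs 4: x=0 → posterior Beta(7/3, 23/5)

35/104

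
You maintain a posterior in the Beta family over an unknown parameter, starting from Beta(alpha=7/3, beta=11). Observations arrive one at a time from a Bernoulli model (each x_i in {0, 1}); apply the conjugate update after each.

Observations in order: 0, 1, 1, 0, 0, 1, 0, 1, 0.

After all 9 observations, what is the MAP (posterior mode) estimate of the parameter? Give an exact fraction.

16/61

obs 1: x=0 → posterior Beta(7/3, 12)
obs 2: x=1 → posterior Beta(10/3, 12)
obs 3: x=1 → posterior Beta(13/3, 12)
obs 4: x=0 → posterior Beta(13/3, 13)
obs 5: x=0 → posterior Beta(13/3, 14)
obs 6: x=1 → posterior Beta(16/3, 14)
obs 7: x=0 → posterior Beta(16/3, 15)
obs 8: x=1 → posterior Beta(19/3, 15)
obs 9: x=0 → posterior Beta(19/3, 16)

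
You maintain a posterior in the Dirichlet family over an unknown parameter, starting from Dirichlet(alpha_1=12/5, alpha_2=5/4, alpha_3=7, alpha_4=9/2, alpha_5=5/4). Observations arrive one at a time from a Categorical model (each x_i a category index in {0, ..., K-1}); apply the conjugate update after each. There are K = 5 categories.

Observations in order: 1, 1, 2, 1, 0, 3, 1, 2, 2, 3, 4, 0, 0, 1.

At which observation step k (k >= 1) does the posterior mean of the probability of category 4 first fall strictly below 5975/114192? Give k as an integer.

obs 1: x=1 → posterior Dirichlet(12/5, 9/4, 7, 9/2, 5/4)
obs 2: x=1 → posterior Dirichlet(12/5, 13/4, 7, 9/2, 5/4)
obs 3: x=2 → posterior Dirichlet(12/5, 13/4, 8, 9/2, 5/4)
obs 4: x=1 → posterior Dirichlet(12/5, 17/4, 8, 9/2, 5/4)
obs 5: x=0 → posterior Dirichlet(17/5, 17/4, 8, 9/2, 5/4)
obs 6: x=3 → posterior Dirichlet(17/5, 17/4, 8, 11/2, 5/4)
obs 7: x=1 → posterior Dirichlet(17/5, 21/4, 8, 11/2, 5/4)
obs 8: x=2 → posterior Dirichlet(17/5, 21/4, 9, 11/2, 5/4)
obs 9: x=2 → posterior Dirichlet(17/5, 21/4, 10, 11/2, 5/4)
obs 10: x=3 → posterior Dirichlet(17/5, 21/4, 10, 13/2, 5/4)
obs 11: x=4 → posterior Dirichlet(17/5, 21/4, 10, 13/2, 9/4)
obs 12: x=0 → posterior Dirichlet(22/5, 21/4, 10, 13/2, 9/4)
obs 13: x=0 → posterior Dirichlet(27/5, 21/4, 10, 13/2, 9/4)
obs 14: x=1 → posterior Dirichlet(27/5, 25/4, 10, 13/2, 9/4)

k = 8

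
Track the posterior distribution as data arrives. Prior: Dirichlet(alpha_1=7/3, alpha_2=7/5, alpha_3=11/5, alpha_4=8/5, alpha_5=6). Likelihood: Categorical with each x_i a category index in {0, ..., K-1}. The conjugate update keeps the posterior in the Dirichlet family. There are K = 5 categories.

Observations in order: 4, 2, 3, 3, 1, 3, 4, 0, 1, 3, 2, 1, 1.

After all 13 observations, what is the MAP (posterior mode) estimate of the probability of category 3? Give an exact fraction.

69/323

obs 1: x=4 → posterior Dirichlet(7/3, 7/5, 11/5, 8/5, 7)
obs 2: x=2 → posterior Dirichlet(7/3, 7/5, 16/5, 8/5, 7)
obs 3: x=3 → posterior Dirichlet(7/3, 7/5, 16/5, 13/5, 7)
obs 4: x=3 → posterior Dirichlet(7/3, 7/5, 16/5, 18/5, 7)
obs 5: x=1 → posterior Dirichlet(7/3, 12/5, 16/5, 18/5, 7)
obs 6: x=3 → posterior Dirichlet(7/3, 12/5, 16/5, 23/5, 7)
obs 7: x=4 → posterior Dirichlet(7/3, 12/5, 16/5, 23/5, 8)
obs 8: x=0 → posterior Dirichlet(10/3, 12/5, 16/5, 23/5, 8)
obs 9: x=1 → posterior Dirichlet(10/3, 17/5, 16/5, 23/5, 8)
obs 10: x=3 → posterior Dirichlet(10/3, 17/5, 16/5, 28/5, 8)
obs 11: x=2 → posterior Dirichlet(10/3, 17/5, 21/5, 28/5, 8)
obs 12: x=1 → posterior Dirichlet(10/3, 22/5, 21/5, 28/5, 8)
obs 13: x=1 → posterior Dirichlet(10/3, 27/5, 21/5, 28/5, 8)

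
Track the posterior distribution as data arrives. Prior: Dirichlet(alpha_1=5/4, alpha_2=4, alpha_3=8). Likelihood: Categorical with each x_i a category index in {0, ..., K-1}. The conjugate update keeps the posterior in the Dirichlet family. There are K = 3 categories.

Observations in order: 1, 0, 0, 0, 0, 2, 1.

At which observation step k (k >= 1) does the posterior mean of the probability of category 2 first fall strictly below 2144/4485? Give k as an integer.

obs 1: x=1 → posterior Dirichlet(5/4, 5, 8)
obs 2: x=0 → posterior Dirichlet(9/4, 5, 8)
obs 3: x=0 → posterior Dirichlet(13/4, 5, 8)
obs 4: x=0 → posterior Dirichlet(17/4, 5, 8)
obs 5: x=0 → posterior Dirichlet(21/4, 5, 8)
obs 6: x=2 → posterior Dirichlet(21/4, 5, 9)
obs 7: x=1 → posterior Dirichlet(21/4, 6, 9)

k = 4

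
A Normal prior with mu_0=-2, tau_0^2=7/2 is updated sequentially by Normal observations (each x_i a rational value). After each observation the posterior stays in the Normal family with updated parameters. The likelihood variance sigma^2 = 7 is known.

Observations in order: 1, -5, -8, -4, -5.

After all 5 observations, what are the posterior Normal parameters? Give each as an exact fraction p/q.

mu_0=-25/7, tau_0^2=1

obs 1: x=1 → posterior Normal(-1, 7/3)
obs 2: x=-5 → posterior Normal(-2, 7/4)
obs 3: x=-8 → posterior Normal(-16/5, 7/5)
obs 4: x=-4 → posterior Normal(-10/3, 7/6)
obs 5: x=-5 → posterior Normal(-25/7, 1)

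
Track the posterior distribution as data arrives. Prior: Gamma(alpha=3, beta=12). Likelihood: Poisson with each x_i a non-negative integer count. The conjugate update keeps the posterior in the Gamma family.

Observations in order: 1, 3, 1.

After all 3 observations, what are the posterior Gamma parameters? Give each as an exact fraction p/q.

obs 1: x=1 → posterior Gamma(4, 13)
obs 2: x=3 → posterior Gamma(7, 14)
obs 3: x=1 → posterior Gamma(8, 15)

alpha=8, beta=15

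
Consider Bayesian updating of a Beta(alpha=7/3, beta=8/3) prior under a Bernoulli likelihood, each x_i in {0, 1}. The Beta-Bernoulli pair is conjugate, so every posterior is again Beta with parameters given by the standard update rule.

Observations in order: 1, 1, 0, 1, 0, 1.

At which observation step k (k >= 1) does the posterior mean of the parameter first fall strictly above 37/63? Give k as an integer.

obs 1: x=1 → posterior Beta(10/3, 8/3)
obs 2: x=1 → posterior Beta(13/3, 8/3)
obs 3: x=0 → posterior Beta(13/3, 11/3)
obs 4: x=1 → posterior Beta(16/3, 11/3)
obs 5: x=0 → posterior Beta(16/3, 14/3)
obs 6: x=1 → posterior Beta(19/3, 14/3)

k = 2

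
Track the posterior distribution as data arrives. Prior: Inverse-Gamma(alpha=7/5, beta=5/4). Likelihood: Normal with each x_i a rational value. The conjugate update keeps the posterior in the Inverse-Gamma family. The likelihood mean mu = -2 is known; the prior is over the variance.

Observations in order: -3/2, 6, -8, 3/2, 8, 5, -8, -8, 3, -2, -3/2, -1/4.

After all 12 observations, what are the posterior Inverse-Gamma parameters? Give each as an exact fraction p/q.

obs 1: x=-3/2 → posterior Inverse-Gamma(19/10, 11/8)
obs 2: x=6 → posterior Inverse-Gamma(12/5, 267/8)
obs 3: x=-8 → posterior Inverse-Gamma(29/10, 411/8)
obs 4: x=3/2 → posterior Inverse-Gamma(17/5, 115/2)
obs 5: x=8 → posterior Inverse-Gamma(39/10, 215/2)
obs 6: x=5 → posterior Inverse-Gamma(22/5, 132)
obs 7: x=-8 → posterior Inverse-Gamma(49/10, 150)
obs 8: x=-8 → posterior Inverse-Gamma(27/5, 168)
obs 9: x=3 → posterior Inverse-Gamma(59/10, 361/2)
obs 10: x=-2 → posterior Inverse-Gamma(32/5, 361/2)
obs 11: x=-3/2 → posterior Inverse-Gamma(69/10, 1445/8)
obs 12: x=-1/4 → posterior Inverse-Gamma(37/5, 5829/32)

alpha=37/5, beta=5829/32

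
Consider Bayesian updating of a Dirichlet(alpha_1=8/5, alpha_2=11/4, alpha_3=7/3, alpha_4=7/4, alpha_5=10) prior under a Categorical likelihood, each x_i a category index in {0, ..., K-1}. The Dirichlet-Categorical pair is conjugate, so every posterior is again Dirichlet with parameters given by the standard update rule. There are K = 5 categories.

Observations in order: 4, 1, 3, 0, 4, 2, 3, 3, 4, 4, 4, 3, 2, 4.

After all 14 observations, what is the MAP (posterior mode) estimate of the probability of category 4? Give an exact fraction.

450/823

obs 1: x=4 → posterior Dirichlet(8/5, 11/4, 7/3, 7/4, 11)
obs 2: x=1 → posterior Dirichlet(8/5, 15/4, 7/3, 7/4, 11)
obs 3: x=3 → posterior Dirichlet(8/5, 15/4, 7/3, 11/4, 11)
obs 4: x=0 → posterior Dirichlet(13/5, 15/4, 7/3, 11/4, 11)
obs 5: x=4 → posterior Dirichlet(13/5, 15/4, 7/3, 11/4, 12)
obs 6: x=2 → posterior Dirichlet(13/5, 15/4, 10/3, 11/4, 12)
obs 7: x=3 → posterior Dirichlet(13/5, 15/4, 10/3, 15/4, 12)
obs 8: x=3 → posterior Dirichlet(13/5, 15/4, 10/3, 19/4, 12)
obs 9: x=4 → posterior Dirichlet(13/5, 15/4, 10/3, 19/4, 13)
obs 10: x=4 → posterior Dirichlet(13/5, 15/4, 10/3, 19/4, 14)
obs 11: x=4 → posterior Dirichlet(13/5, 15/4, 10/3, 19/4, 15)
obs 12: x=3 → posterior Dirichlet(13/5, 15/4, 10/3, 23/4, 15)
obs 13: x=2 → posterior Dirichlet(13/5, 15/4, 13/3, 23/4, 15)
obs 14: x=4 → posterior Dirichlet(13/5, 15/4, 13/3, 23/4, 16)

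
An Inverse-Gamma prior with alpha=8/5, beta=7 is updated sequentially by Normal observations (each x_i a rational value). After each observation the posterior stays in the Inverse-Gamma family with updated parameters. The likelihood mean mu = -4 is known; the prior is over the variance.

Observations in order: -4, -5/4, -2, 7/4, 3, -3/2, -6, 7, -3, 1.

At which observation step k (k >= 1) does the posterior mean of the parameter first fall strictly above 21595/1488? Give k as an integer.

obs 1: x=-4 → posterior Inverse-Gamma(21/10, 7)
obs 2: x=-5/4 → posterior Inverse-Gamma(13/5, 345/32)
obs 3: x=-2 → posterior Inverse-Gamma(31/10, 409/32)
obs 4: x=7/4 → posterior Inverse-Gamma(18/5, 469/16)
obs 5: x=3 → posterior Inverse-Gamma(41/10, 861/16)
obs 6: x=-3/2 → posterior Inverse-Gamma(23/5, 911/16)
obs 7: x=-6 → posterior Inverse-Gamma(51/10, 943/16)
obs 8: x=7 → posterior Inverse-Gamma(28/5, 1911/16)
obs 9: x=-3 → posterior Inverse-Gamma(61/10, 1919/16)
obs 10: x=1 → posterior Inverse-Gamma(33/5, 2119/16)

k = 5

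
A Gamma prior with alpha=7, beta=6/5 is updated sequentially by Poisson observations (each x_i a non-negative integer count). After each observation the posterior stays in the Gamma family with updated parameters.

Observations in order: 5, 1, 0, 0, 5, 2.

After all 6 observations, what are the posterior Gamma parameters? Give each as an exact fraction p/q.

obs 1: x=5 → posterior Gamma(12, 11/5)
obs 2: x=1 → posterior Gamma(13, 16/5)
obs 3: x=0 → posterior Gamma(13, 21/5)
obs 4: x=0 → posterior Gamma(13, 26/5)
obs 5: x=5 → posterior Gamma(18, 31/5)
obs 6: x=2 → posterior Gamma(20, 36/5)

alpha=20, beta=36/5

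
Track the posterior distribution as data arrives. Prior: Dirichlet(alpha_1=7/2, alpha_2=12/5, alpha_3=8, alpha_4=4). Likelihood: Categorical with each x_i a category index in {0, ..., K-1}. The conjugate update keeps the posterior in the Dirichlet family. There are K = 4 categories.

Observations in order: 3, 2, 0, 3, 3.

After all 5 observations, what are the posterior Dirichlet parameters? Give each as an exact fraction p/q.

alpha_1=9/2, alpha_2=12/5, alpha_3=9, alpha_4=7

obs 1: x=3 → posterior Dirichlet(7/2, 12/5, 8, 5)
obs 2: x=2 → posterior Dirichlet(7/2, 12/5, 9, 5)
obs 3: x=0 → posterior Dirichlet(9/2, 12/5, 9, 5)
obs 4: x=3 → posterior Dirichlet(9/2, 12/5, 9, 6)
obs 5: x=3 → posterior Dirichlet(9/2, 12/5, 9, 7)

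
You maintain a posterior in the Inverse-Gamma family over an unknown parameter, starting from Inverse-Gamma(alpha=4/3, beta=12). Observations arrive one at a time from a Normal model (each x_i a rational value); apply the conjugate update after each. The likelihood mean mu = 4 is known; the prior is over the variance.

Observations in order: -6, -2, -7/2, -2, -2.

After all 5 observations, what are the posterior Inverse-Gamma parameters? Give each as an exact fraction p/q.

alpha=23/6, beta=1153/8

obs 1: x=-6 → posterior Inverse-Gamma(11/6, 62)
obs 2: x=-2 → posterior Inverse-Gamma(7/3, 80)
obs 3: x=-7/2 → posterior Inverse-Gamma(17/6, 865/8)
obs 4: x=-2 → posterior Inverse-Gamma(10/3, 1009/8)
obs 5: x=-2 → posterior Inverse-Gamma(23/6, 1153/8)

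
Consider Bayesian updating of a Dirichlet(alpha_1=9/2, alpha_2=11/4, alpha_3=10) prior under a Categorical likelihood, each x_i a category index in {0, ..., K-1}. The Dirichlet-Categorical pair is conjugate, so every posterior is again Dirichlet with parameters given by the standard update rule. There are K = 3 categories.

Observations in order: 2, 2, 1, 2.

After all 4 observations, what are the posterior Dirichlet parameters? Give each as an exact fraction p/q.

alpha_1=9/2, alpha_2=15/4, alpha_3=13

obs 1: x=2 → posterior Dirichlet(9/2, 11/4, 11)
obs 2: x=2 → posterior Dirichlet(9/2, 11/4, 12)
obs 3: x=1 → posterior Dirichlet(9/2, 15/4, 12)
obs 4: x=2 → posterior Dirichlet(9/2, 15/4, 13)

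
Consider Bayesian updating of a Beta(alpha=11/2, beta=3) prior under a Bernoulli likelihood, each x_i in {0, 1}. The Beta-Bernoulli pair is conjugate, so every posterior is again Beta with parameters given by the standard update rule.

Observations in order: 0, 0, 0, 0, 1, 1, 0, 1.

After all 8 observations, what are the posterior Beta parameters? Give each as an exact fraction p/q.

obs 1: x=0 → posterior Beta(11/2, 4)
obs 2: x=0 → posterior Beta(11/2, 5)
obs 3: x=0 → posterior Beta(11/2, 6)
obs 4: x=0 → posterior Beta(11/2, 7)
obs 5: x=1 → posterior Beta(13/2, 7)
obs 6: x=1 → posterior Beta(15/2, 7)
obs 7: x=0 → posterior Beta(15/2, 8)
obs 8: x=1 → posterior Beta(17/2, 8)

alpha=17/2, beta=8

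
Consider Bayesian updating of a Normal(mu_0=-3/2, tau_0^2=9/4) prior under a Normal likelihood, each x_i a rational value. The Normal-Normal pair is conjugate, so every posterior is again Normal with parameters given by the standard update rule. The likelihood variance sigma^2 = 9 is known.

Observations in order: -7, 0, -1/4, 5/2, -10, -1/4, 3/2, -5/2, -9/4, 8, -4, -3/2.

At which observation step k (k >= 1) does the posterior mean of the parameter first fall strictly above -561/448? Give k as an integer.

k = 10

obs 1: x=-7 → posterior Normal(-13/5, 9/5)
obs 2: x=0 → posterior Normal(-13/6, 3/2)
obs 3: x=-1/4 → posterior Normal(-53/28, 9/7)
obs 4: x=5/2 → posterior Normal(-43/32, 9/8)
obs 5: x=-10 → posterior Normal(-83/36, 1)
obs 6: x=-1/4 → posterior Normal(-21/10, 9/10)
obs 7: x=3/2 → posterior Normal(-39/22, 9/11)
obs 8: x=-5/2 → posterior Normal(-11/6, 3/4)
obs 9: x=-9/4 → posterior Normal(-97/52, 9/13)
obs 10: x=8 → posterior Normal(-65/56, 9/14)
obs 11: x=-4 → posterior Normal(-27/20, 3/5)
obs 12: x=-3/2 → posterior Normal(-87/64, 9/16)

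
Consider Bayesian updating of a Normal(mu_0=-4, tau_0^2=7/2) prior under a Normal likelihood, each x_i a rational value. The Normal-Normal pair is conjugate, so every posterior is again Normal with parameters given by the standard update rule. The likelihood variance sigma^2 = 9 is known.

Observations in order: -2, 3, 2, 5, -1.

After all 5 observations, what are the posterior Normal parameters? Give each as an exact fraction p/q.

obs 1: x=-2 → posterior Normal(-86/25, 63/25)
obs 2: x=3 → posterior Normal(-65/32, 63/32)
obs 3: x=2 → posterior Normal(-17/13, 21/13)
obs 4: x=5 → posterior Normal(-8/23, 63/46)
obs 5: x=-1 → posterior Normal(-23/53, 63/53)

mu_0=-23/53, tau_0^2=63/53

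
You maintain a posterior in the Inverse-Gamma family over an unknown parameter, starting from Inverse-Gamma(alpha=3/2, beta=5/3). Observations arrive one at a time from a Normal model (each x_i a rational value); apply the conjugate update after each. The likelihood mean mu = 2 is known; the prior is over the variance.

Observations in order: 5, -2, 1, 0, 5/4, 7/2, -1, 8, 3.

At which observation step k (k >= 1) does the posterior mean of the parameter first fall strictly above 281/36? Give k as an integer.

obs 1: x=5 → posterior Inverse-Gamma(2, 37/6)
obs 2: x=-2 → posterior Inverse-Gamma(5/2, 85/6)
obs 3: x=1 → posterior Inverse-Gamma(3, 44/3)
obs 4: x=0 → posterior Inverse-Gamma(7/2, 50/3)
obs 5: x=5/4 → posterior Inverse-Gamma(4, 1627/96)
obs 6: x=7/2 → posterior Inverse-Gamma(9/2, 1735/96)
obs 7: x=-1 → posterior Inverse-Gamma(5, 2167/96)
obs 8: x=8 → posterior Inverse-Gamma(11/2, 3895/96)
obs 9: x=3 → posterior Inverse-Gamma(6, 3943/96)

k = 2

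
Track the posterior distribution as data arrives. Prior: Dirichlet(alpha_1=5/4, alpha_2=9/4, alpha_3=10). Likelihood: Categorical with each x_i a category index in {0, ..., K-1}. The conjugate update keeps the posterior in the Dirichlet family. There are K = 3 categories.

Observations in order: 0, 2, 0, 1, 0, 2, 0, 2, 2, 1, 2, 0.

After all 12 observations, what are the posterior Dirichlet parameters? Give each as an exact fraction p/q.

obs 1: x=0 → posterior Dirichlet(9/4, 9/4, 10)
obs 2: x=2 → posterior Dirichlet(9/4, 9/4, 11)
obs 3: x=0 → posterior Dirichlet(13/4, 9/4, 11)
obs 4: x=1 → posterior Dirichlet(13/4, 13/4, 11)
obs 5: x=0 → posterior Dirichlet(17/4, 13/4, 11)
obs 6: x=2 → posterior Dirichlet(17/4, 13/4, 12)
obs 7: x=0 → posterior Dirichlet(21/4, 13/4, 12)
obs 8: x=2 → posterior Dirichlet(21/4, 13/4, 13)
obs 9: x=2 → posterior Dirichlet(21/4, 13/4, 14)
obs 10: x=1 → posterior Dirichlet(21/4, 17/4, 14)
obs 11: x=2 → posterior Dirichlet(21/4, 17/4, 15)
obs 12: x=0 → posterior Dirichlet(25/4, 17/4, 15)

alpha_1=25/4, alpha_2=17/4, alpha_3=15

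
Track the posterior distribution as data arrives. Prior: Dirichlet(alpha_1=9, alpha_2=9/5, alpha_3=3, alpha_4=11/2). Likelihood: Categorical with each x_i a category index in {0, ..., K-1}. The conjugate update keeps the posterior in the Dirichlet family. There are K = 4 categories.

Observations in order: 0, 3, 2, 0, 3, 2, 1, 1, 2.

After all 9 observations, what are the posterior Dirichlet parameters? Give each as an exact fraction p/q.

obs 1: x=0 → posterior Dirichlet(10, 9/5, 3, 11/2)
obs 2: x=3 → posterior Dirichlet(10, 9/5, 3, 13/2)
obs 3: x=2 → posterior Dirichlet(10, 9/5, 4, 13/2)
obs 4: x=0 → posterior Dirichlet(11, 9/5, 4, 13/2)
obs 5: x=3 → posterior Dirichlet(11, 9/5, 4, 15/2)
obs 6: x=2 → posterior Dirichlet(11, 9/5, 5, 15/2)
obs 7: x=1 → posterior Dirichlet(11, 14/5, 5, 15/2)
obs 8: x=1 → posterior Dirichlet(11, 19/5, 5, 15/2)
obs 9: x=2 → posterior Dirichlet(11, 19/5, 6, 15/2)

alpha_1=11, alpha_2=19/5, alpha_3=6, alpha_4=15/2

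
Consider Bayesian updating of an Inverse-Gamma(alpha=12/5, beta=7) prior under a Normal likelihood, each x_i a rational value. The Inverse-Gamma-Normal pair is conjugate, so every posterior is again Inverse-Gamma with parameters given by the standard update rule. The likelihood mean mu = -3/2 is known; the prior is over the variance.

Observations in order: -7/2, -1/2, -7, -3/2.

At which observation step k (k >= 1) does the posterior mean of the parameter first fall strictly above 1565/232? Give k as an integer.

obs 1: x=-7/2 → posterior Inverse-Gamma(29/10, 9)
obs 2: x=-1/2 → posterior Inverse-Gamma(17/5, 19/2)
obs 3: x=-7 → posterior Inverse-Gamma(39/10, 197/8)
obs 4: x=-3/2 → posterior Inverse-Gamma(22/5, 197/8)

k = 3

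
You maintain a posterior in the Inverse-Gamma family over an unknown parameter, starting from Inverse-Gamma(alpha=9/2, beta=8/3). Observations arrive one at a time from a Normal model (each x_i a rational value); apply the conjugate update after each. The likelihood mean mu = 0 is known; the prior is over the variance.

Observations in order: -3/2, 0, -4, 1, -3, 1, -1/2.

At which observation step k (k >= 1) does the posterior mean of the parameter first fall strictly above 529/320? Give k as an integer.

obs 1: x=-3/2 → posterior Inverse-Gamma(5, 91/24)
obs 2: x=0 → posterior Inverse-Gamma(11/2, 91/24)
obs 3: x=-4 → posterior Inverse-Gamma(6, 283/24)
obs 4: x=1 → posterior Inverse-Gamma(13/2, 295/24)
obs 5: x=-3 → posterior Inverse-Gamma(7, 403/24)
obs 6: x=1 → posterior Inverse-Gamma(15/2, 415/24)
obs 7: x=-1/2 → posterior Inverse-Gamma(8, 209/12)

k = 3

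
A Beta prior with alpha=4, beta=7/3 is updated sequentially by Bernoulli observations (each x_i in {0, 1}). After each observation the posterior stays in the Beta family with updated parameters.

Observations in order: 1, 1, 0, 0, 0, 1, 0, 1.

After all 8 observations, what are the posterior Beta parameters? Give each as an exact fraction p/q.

obs 1: x=1 → posterior Beta(5, 7/3)
obs 2: x=1 → posterior Beta(6, 7/3)
obs 3: x=0 → posterior Beta(6, 10/3)
obs 4: x=0 → posterior Beta(6, 13/3)
obs 5: x=0 → posterior Beta(6, 16/3)
obs 6: x=1 → posterior Beta(7, 16/3)
obs 7: x=0 → posterior Beta(7, 19/3)
obs 8: x=1 → posterior Beta(8, 19/3)

alpha=8, beta=19/3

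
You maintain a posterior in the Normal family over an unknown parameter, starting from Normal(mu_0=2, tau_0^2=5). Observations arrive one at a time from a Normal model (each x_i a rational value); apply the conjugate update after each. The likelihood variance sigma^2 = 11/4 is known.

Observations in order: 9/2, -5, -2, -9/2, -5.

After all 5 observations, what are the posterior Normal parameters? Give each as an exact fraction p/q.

obs 1: x=9/2 → posterior Normal(112/31, 55/31)
obs 2: x=-5 → posterior Normal(4/17, 55/51)
obs 3: x=-2 → posterior Normal(-28/71, 55/71)
obs 4: x=-9/2 → posterior Normal(-118/91, 55/91)
obs 5: x=-5 → posterior Normal(-218/111, 55/111)

mu_0=-218/111, tau_0^2=55/111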